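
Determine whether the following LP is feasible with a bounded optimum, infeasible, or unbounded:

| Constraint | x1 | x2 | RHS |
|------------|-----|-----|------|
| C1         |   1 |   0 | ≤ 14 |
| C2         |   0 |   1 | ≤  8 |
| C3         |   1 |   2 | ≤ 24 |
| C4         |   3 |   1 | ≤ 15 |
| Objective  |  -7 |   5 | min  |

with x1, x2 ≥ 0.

Feasible with a bounded optimal solution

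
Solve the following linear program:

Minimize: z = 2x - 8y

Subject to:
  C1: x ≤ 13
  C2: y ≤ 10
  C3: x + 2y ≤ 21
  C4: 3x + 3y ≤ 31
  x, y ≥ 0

Evaluate the objective at each vertex of the feasible region:
  z(0, 0) = 0
  z(10.33, 0) = 20.67
  z(0.3333, 10) = -79.33
  z(0, 10) = -80  ←
The minimum is at x = 0, y = 10.

x = 0, y = 10, z = -80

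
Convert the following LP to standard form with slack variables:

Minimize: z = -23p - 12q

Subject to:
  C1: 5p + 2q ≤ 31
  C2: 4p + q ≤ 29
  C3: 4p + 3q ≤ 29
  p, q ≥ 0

min z = -23p - 12q

s.t.
  5p + 2q + s1 = 31
  4p + q + s2 = 29
  4p + 3q + s3 = 29
  p, q, s1, s2, s3 ≥ 0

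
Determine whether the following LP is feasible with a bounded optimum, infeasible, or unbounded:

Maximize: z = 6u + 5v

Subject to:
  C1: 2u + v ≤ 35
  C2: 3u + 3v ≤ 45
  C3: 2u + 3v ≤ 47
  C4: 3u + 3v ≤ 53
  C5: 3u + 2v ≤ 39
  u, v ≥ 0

Feasible with a bounded optimal solution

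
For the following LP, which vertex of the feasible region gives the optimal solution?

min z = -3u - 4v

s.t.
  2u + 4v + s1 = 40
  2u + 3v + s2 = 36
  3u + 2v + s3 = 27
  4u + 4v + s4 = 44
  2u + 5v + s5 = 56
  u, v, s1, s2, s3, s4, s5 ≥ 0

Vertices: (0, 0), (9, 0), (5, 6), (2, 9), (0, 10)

Evaluate the objective at each vertex of the feasible region:
  z(0, 0) = 0
  z(9, 0) = -27
  z(5, 6) = -39
  z(2, 9) = -42  ←
  z(0, 10) = -40
The minimum is at u = 2, v = 9.

(2, 9)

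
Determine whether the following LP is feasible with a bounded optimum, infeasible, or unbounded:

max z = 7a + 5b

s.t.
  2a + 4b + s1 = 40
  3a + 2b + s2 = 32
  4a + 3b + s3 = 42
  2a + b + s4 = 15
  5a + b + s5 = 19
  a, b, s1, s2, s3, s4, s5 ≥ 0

Feasible with a bounded optimal solution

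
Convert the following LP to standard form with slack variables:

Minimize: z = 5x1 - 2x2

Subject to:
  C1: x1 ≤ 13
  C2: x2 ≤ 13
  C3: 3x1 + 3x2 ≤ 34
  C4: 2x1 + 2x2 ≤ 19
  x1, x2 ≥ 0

min z = 5x1 - 2x2

s.t.
  x1 + s1 = 13
  x2 + s2 = 13
  3x1 + 3x2 + s3 = 34
  2x1 + 2x2 + s4 = 19
  x1, x2, s1, s2, s3, s4 ≥ 0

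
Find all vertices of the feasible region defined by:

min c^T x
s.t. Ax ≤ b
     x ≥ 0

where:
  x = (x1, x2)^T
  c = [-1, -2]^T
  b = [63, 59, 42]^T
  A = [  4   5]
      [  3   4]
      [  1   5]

(0, 0), (15.75, 0), (7, 7), (0, 8.4)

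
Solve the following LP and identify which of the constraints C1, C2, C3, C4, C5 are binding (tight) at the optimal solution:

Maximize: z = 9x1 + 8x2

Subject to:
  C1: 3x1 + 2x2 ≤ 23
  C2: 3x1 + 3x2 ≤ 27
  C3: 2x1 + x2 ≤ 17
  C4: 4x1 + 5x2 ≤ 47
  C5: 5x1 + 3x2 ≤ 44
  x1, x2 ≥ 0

At x1 = 5, x2 = 4, compute slack b - a·x for each constraint:
  C1: 23 − 23 = 0  (binding)
  C2: 27 − 27 = 0  (binding)
  C3: 17 − 14 = 3  (slack)
  C4: 47 − 40 = 7  (slack)
  C5: 44 − 37 = 7  (slack)

Optimal: x1 = 5, x2 = 4
Binding: C1, C2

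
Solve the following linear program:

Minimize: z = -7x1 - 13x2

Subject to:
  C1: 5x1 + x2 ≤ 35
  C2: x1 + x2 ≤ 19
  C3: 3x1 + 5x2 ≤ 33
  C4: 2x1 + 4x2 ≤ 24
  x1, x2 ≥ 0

Evaluate the objective at each vertex of the feasible region:
  z(0, 0) = 0
  z(7, 0) = -49
  z(6.455, 2.727) = -80.64
  z(6, 3) = -81  ←
  z(0, 6) = -78
The minimum is at x1 = 6, x2 = 3.

x1 = 6, x2 = 3, z = -81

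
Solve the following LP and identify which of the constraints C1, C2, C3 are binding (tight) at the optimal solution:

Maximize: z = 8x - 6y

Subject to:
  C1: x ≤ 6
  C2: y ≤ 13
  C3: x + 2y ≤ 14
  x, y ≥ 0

At x = 6, y = 0, compute slack b - a·x for each constraint:
  C1: 6 − 6 = 0  (binding)
  C2: 13 − 0 = 13  (slack)
  C3: 14 − 6 = 8  (slack)

Optimal: x = 6, y = 0
Binding: C1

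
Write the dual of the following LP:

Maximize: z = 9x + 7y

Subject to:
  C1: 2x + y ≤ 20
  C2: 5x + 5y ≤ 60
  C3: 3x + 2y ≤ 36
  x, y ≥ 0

Primal max cᵀx s.t. Ax ≤ b, x ≥ 0  →  Dual min bᵀy s.t. Aᵀy ≥ c, y ≥ 0.

Minimize: z = 20y1 + 60y2 + 36y3

Subject to:
  2y1 + 5y2 + 3y3 ≥ 9
  y1 + 5y2 + 2y3 ≥ 7
  y1, y2, y3 ≥ 0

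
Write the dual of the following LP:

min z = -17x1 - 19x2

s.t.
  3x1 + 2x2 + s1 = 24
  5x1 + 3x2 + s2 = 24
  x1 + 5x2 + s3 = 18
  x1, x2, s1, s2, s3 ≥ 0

Primal min cᵀx s.t. Ax ≤ b, x ≥ 0  →  Dual max −bᵀy s.t. Aᵀy ≥ −c, y ≥ 0.

Maximize: z = -24y1 - 24y2 - 18y3

Subject to:
  3y1 + 5y2 + y3 ≥ 17
  2y1 + 3y2 + 5y3 ≥ 19
  y1, y2, y3 ≥ 0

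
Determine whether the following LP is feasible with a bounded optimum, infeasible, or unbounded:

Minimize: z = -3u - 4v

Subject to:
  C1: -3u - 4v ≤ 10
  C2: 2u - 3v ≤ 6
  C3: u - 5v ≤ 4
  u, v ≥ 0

Unbounded (objective can decrease without bound)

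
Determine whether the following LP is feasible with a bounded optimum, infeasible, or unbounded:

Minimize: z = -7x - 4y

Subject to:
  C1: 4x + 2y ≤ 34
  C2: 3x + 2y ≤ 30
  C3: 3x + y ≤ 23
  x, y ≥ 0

Feasible with a bounded optimal solution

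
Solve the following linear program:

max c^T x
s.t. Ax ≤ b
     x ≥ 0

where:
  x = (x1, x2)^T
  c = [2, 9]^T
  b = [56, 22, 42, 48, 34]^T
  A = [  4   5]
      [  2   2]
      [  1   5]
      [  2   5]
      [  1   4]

Evaluate the objective at each vertex of the feasible region:
  z(0, 0) = 0
  z(11, 0) = 22
  z(3.333, 7.667) = 75.67
  z(2, 8) = 76  ←
  z(0, 8.4) = 75.6
The maximum is at x1 = 2, x2 = 8.

x1 = 2, x2 = 8, z = 76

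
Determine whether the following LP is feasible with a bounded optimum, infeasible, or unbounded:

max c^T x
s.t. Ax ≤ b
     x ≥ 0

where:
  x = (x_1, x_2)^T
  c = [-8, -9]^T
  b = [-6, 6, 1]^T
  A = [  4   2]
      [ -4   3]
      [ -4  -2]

Infeasible (no feasible solution exists)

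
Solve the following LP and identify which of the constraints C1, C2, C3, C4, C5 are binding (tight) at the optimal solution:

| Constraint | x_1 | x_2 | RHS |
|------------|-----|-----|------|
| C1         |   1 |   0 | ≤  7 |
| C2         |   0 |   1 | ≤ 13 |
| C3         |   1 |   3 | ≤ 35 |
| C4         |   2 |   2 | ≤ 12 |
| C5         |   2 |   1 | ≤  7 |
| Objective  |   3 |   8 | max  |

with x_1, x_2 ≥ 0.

At x_1 = 0, x_2 = 6, compute slack b - a·x for each constraint:
  C1: 7 − 0 = 7  (slack)
  C2: 13 − 6 = 7  (slack)
  C3: 35 − 18 = 17  (slack)
  C4: 12 − 12 = 0  (binding)
  C5: 7 − 6 = 1  (slack)

Optimal: x_1 = 0, x_2 = 6
Binding: C4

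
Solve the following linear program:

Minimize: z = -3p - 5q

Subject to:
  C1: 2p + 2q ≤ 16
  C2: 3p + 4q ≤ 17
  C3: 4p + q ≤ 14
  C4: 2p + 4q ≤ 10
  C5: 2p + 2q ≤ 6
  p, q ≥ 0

Evaluate the objective at each vertex of the feasible region:
  z(0, 0) = 0
  z(3, 0) = -9
  z(1, 2) = -13  ←
  z(0, 2.5) = -12.5
The minimum is at p = 1, q = 2.

p = 1, q = 2, z = -13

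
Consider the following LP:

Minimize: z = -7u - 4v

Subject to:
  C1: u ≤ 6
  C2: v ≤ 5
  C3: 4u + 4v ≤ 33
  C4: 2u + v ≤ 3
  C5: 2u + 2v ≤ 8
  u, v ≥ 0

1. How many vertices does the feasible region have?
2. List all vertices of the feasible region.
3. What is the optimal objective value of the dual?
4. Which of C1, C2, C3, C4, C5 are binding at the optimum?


1. 3
2. (0, 0), (1.5, 0), (0, 3)
3. -12
4. C4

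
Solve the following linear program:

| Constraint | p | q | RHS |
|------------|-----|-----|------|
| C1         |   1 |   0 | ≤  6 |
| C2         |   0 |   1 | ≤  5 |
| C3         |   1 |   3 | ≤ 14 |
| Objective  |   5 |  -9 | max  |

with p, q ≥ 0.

Evaluate the objective at each vertex of the feasible region:
  z(0, 0) = 0
  z(6, 0) = 30  ←
  z(6, 2.667) = 6
  z(0, 4.667) = -42
The maximum is at p = 6, q = 0.

p = 6, q = 0, z = 30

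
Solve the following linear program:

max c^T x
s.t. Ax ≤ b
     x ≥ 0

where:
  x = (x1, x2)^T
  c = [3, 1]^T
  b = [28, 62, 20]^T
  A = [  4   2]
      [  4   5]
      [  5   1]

Evaluate the objective at each vertex of the feasible region:
  z(0, 0) = 0
  z(4, 0) = 12
  z(2, 10) = 16  ←
  z(1.333, 11.33) = 15.33
  z(0, 12.4) = 12.4
The maximum is at x1 = 2, x2 = 10.

x1 = 2, x2 = 10, z = 16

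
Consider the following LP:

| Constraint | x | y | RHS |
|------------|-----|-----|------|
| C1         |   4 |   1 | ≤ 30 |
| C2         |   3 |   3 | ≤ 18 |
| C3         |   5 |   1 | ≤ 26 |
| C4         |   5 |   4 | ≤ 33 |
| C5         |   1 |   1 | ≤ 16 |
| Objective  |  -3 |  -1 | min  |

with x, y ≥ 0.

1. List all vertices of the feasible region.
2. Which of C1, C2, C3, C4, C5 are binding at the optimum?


1. (0, 0), (5.2, 0), (5, 1), (0, 6)
2. C2, C3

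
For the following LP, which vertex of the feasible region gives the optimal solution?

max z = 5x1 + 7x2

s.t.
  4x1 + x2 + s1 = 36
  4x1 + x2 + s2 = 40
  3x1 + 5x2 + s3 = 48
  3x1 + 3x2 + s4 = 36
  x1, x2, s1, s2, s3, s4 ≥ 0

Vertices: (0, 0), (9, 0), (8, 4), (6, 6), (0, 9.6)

Evaluate the objective at each vertex of the feasible region:
  z(0, 0) = 0
  z(9, 0) = 45
  z(8, 4) = 68
  z(6, 6) = 72  ←
  z(0, 9.6) = 67.2
The maximum is at x1 = 6, x2 = 6.

(6, 6)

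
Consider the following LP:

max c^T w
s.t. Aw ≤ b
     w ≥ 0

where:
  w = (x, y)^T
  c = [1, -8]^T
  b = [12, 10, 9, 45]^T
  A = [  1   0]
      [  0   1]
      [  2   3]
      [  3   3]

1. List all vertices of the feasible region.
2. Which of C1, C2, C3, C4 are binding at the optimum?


1. (0, 0), (4.5, 0), (0, 3)
2. C3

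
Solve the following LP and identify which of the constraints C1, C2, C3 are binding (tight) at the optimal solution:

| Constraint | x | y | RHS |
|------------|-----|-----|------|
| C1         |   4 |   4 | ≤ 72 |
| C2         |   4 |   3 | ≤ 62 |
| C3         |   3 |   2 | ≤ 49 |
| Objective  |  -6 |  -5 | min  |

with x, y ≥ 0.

At x = 8, y = 10, compute slack b - a·x for each constraint:
  C1: 72 − 72 = 0  (binding)
  C2: 62 − 62 = 0  (binding)
  C3: 49 − 44 = 5  (slack)

Optimal: x = 8, y = 10
Binding: C1, C2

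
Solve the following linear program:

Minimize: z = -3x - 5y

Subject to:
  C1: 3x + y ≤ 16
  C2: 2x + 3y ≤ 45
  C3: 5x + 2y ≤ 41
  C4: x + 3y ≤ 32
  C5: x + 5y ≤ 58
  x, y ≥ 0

Evaluate the objective at each vertex of the feasible region:
  z(0, 0) = 0
  z(5.333, 0) = -16
  z(2, 10) = -56  ←
  z(0, 10.67) = -53.33
The minimum is at x = 2, y = 10.

x = 2, y = 10, z = -56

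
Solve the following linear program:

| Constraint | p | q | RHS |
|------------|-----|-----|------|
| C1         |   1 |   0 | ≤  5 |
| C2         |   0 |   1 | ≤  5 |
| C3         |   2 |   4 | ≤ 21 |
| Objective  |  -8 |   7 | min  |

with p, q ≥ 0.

Evaluate the objective at each vertex of the feasible region:
  z(0, 0) = 0
  z(5, 0) = -40  ←
  z(5, 2.75) = -20.75
  z(0.5, 5) = 31
  z(0, 5) = 35
The minimum is at p = 5, q = 0.

p = 5, q = 0, z = -40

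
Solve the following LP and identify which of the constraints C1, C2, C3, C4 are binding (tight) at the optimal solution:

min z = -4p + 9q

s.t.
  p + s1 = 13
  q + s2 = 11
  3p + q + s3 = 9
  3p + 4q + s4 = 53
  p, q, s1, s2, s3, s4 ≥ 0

At p = 3, q = 0, compute slack b - a·x for each constraint:
  C1: 13 − 3 = 10  (slack)
  C2: 11 − 0 = 11  (slack)
  C3: 9 − 9 = 0  (binding)
  C4: 53 − 9 = 44  (slack)

Optimal: p = 3, q = 0
Binding: C3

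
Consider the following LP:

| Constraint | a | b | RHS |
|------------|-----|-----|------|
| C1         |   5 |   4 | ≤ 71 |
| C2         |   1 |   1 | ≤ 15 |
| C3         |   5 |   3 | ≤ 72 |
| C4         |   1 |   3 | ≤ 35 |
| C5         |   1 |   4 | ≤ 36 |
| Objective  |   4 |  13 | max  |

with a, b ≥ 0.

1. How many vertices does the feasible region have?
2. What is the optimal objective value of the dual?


1. 5
2. 123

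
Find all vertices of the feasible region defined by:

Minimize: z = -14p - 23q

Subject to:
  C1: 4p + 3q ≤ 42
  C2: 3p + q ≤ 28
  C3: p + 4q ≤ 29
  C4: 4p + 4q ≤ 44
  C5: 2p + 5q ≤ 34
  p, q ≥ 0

(0, 0), (9.333, 0), (8.5, 2.5), (7, 4), (0, 6.8)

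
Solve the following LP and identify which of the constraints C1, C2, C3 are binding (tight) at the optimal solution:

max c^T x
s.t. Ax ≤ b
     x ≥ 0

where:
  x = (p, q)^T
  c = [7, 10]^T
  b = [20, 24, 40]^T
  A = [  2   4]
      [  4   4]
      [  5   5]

At p = 2, q = 4, compute slack b - a·x for each constraint:
  C1: 20 − 20 = 0  (binding)
  C2: 24 − 24 = 0  (binding)
  C3: 40 − 30 = 10  (slack)

Optimal: p = 2, q = 4
Binding: C1, C2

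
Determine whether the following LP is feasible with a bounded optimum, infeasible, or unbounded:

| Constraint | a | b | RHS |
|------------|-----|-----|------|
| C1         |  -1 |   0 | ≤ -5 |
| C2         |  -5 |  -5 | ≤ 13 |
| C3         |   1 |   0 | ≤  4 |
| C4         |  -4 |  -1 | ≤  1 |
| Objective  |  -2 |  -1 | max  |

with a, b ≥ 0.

Infeasible (no feasible solution exists)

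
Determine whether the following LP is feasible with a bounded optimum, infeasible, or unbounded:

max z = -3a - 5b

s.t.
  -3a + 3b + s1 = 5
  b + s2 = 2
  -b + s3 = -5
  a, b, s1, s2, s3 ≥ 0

Infeasible (no feasible solution exists)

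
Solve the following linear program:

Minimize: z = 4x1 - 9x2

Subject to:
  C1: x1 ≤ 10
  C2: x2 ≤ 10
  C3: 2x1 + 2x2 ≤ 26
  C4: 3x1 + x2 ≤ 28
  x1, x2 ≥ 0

Evaluate the objective at each vertex of the feasible region:
  z(0, 0) = 0
  z(9.333, 0) = 37.33
  z(7.5, 5.5) = -19.5
  z(3, 10) = -78
  z(0, 10) = -90  ←
The minimum is at x1 = 0, x2 = 10.

x1 = 0, x2 = 10, z = -90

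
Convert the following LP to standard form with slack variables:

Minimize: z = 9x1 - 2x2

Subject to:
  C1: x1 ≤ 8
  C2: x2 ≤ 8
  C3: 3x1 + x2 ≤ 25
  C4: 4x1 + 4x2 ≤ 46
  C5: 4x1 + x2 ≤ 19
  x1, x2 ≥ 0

min z = 9x1 - 2x2

s.t.
  x1 + s1 = 8
  x2 + s2 = 8
  3x1 + x2 + s3 = 25
  4x1 + 4x2 + s4 = 46
  4x1 + x2 + s5 = 19
  x1, x2, s1, s2, s3, s4, s5 ≥ 0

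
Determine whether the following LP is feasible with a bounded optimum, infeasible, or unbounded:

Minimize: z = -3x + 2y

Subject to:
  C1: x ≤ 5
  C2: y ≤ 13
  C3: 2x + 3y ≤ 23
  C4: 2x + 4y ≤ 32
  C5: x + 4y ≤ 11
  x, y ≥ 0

Feasible with a bounded optimal solution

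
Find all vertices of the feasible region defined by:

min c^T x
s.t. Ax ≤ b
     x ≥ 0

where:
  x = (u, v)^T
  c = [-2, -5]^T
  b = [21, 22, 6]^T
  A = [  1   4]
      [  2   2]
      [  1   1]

(0, 0), (6, 0), (1, 5), (0, 5.25)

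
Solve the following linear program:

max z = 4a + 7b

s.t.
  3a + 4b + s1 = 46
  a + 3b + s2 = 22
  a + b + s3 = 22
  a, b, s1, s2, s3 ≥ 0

Evaluate the objective at each vertex of the feasible region:
  z(0, 0) = 0
  z(15.33, 0) = 61.33
  z(10, 4) = 68  ←
  z(0, 7.333) = 51.33
The maximum is at a = 10, b = 4.

a = 10, b = 4, z = 68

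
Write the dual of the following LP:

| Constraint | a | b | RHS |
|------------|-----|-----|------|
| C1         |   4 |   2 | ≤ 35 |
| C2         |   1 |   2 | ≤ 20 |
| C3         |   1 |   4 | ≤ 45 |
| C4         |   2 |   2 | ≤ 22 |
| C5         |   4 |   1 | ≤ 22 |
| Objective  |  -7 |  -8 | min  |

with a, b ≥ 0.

Primal min cᵀx s.t. Ax ≤ b, x ≥ 0  →  Dual max −bᵀy s.t. Aᵀy ≥ −c, y ≥ 0.

Maximize: z = -35y1 - 20y2 - 45y3 - 22y4 - 22y5

Subject to:
  4y1 + y2 + y3 + 2y4 + 4y5 ≥ 7
  2y1 + 2y2 + 4y3 + 2y4 + y5 ≥ 8
  y1, y2, y3, y4, y5 ≥ 0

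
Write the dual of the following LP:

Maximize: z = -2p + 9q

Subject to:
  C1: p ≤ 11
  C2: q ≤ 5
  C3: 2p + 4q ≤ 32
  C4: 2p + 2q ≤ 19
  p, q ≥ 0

Primal max cᵀx s.t. Ax ≤ b, x ≥ 0  →  Dual min bᵀy s.t. Aᵀy ≥ c, y ≥ 0.

Minimize: z = 11y1 + 5y2 + 32y3 + 19y4

Subject to:
  y1 + 2y3 + 2y4 ≥ -2
  y2 + 4y3 + 2y4 ≥ 9
  y1, y2, y3, y4 ≥ 0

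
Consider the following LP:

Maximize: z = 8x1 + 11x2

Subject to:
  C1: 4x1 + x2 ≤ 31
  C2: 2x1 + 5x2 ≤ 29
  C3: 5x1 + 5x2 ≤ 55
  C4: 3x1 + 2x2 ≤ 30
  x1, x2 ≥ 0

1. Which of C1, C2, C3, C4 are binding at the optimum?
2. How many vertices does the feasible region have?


1. C1, C2
2. 4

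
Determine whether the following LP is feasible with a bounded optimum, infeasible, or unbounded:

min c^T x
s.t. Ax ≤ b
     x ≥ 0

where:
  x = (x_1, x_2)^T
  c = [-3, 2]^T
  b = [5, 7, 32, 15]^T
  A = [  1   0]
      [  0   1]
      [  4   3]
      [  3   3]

Feasible with a bounded optimal solution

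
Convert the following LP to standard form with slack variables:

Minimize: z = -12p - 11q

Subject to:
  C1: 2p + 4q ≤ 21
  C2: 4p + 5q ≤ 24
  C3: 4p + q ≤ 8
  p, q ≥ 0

min z = -12p - 11q

s.t.
  2p + 4q + s1 = 21
  4p + 5q + s2 = 24
  4p + q + s3 = 8
  p, q, s1, s2, s3 ≥ 0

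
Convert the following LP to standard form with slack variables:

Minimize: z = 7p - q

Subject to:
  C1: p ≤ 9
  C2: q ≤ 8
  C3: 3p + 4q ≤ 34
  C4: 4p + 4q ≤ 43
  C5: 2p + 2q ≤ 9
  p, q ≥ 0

min z = 7p - q

s.t.
  p + s1 = 9
  q + s2 = 8
  3p + 4q + s3 = 34
  4p + 4q + s4 = 43
  2p + 2q + s5 = 9
  p, q, s1, s2, s3, s4, s5 ≥ 0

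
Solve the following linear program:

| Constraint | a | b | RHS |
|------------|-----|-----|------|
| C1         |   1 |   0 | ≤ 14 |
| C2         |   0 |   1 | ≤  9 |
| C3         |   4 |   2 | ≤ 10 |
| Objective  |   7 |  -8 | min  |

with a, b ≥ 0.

Evaluate the objective at each vertex of the feasible region:
  z(0, 0) = 0
  z(2.5, 0) = 17.5
  z(0, 5) = -40  ←
The minimum is at a = 0, b = 5.

a = 0, b = 5, z = -40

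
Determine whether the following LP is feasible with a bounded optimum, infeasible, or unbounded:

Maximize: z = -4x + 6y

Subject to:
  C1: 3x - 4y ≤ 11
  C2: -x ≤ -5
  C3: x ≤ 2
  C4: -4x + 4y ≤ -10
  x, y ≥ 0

Infeasible (no feasible solution exists)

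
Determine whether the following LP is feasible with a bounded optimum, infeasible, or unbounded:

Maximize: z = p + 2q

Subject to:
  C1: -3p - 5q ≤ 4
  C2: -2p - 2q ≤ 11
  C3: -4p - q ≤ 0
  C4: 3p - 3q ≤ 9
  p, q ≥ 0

Unbounded (objective can increase without bound)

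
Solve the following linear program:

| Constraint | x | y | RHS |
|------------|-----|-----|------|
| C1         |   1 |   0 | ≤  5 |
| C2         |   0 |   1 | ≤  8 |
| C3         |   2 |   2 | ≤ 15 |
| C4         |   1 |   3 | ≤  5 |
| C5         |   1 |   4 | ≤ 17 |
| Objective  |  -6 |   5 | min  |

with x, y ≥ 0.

Evaluate the objective at each vertex of the feasible region:
  z(0, 0) = 0
  z(5, 0) = -30  ←
  z(0, 1.667) = 8.333
The minimum is at x = 5, y = 0.

x = 5, y = 0, z = -30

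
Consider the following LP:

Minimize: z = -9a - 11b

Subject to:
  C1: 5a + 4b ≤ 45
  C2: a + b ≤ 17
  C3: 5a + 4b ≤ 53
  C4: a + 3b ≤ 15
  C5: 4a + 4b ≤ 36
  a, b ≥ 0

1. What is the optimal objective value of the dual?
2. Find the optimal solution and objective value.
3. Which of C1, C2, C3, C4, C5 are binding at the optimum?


1. -87
2. a = 6, b = 3, z = -87
3. C4, C5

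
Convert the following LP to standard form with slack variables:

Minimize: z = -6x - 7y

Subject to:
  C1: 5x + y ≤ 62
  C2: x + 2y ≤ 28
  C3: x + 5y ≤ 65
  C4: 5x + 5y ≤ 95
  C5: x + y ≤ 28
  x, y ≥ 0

min z = -6x - 7y

s.t.
  5x + y + s1 = 62
  x + 2y + s2 = 28
  x + 5y + s3 = 65
  5x + 5y + s4 = 95
  x + y + s5 = 28
  x, y, s1, s2, s3, s4, s5 ≥ 0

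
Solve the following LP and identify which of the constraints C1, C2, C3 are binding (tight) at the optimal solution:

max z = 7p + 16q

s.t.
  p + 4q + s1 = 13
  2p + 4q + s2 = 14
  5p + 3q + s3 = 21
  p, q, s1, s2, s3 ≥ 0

At p = 1, q = 3, compute slack b - a·x for each constraint:
  C1: 13 − 13 = 0  (binding)
  C2: 14 − 14 = 0  (binding)
  C3: 21 − 14 = 7  (slack)

Optimal: p = 1, q = 3
Binding: C1, C2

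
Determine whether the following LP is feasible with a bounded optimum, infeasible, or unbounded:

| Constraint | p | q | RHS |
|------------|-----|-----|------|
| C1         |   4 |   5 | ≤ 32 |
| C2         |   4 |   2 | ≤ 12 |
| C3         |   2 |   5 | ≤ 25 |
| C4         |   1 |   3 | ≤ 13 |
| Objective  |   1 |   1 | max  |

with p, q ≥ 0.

Feasible with a bounded optimal solution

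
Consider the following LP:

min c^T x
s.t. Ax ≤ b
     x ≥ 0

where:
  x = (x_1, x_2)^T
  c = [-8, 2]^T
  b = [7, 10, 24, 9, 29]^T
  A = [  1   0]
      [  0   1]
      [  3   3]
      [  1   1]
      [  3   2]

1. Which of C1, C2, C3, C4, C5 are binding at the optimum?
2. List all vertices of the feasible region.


1. C1
2. (0, 0), (7, 0), (7, 1), (0, 8)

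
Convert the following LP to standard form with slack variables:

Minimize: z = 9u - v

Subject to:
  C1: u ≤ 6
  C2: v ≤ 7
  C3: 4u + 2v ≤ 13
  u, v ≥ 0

min z = 9u - v

s.t.
  u + s1 = 6
  v + s2 = 7
  4u + 2v + s3 = 13
  u, v, s1, s2, s3 ≥ 0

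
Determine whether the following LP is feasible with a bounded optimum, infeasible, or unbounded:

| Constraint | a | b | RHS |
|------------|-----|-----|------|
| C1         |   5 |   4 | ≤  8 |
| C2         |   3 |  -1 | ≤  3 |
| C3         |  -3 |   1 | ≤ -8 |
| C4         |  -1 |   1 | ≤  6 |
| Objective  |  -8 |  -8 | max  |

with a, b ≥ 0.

Infeasible (no feasible solution exists)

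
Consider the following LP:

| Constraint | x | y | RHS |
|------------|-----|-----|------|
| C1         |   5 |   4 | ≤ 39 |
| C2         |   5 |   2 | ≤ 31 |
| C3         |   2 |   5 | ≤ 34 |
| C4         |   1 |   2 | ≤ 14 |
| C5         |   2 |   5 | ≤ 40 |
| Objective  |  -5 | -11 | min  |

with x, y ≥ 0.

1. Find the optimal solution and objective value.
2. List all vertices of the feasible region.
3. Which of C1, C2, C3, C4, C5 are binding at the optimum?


1. x = 2, y = 6, z = -76
2. (0, 0), (6.2, 0), (4.6, 4), (3.667, 5.167), (2, 6), (0, 6.8)
3. C3, C4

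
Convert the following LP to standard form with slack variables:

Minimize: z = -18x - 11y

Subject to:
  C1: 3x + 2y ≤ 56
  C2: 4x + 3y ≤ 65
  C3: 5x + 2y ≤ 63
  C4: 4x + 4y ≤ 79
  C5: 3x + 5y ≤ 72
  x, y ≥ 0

min z = -18x - 11y

s.t.
  3x + 2y + s1 = 56
  4x + 3y + s2 = 65
  5x + 2y + s3 = 63
  4x + 4y + s4 = 79
  3x + 5y + s5 = 72
  x, y, s1, s2, s3, s4, s5 ≥ 0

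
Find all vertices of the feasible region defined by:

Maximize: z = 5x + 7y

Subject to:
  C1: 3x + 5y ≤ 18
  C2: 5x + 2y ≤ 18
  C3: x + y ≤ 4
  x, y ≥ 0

(0, 0), (3.6, 0), (3.333, 0.6667), (1, 3), (0, 3.6)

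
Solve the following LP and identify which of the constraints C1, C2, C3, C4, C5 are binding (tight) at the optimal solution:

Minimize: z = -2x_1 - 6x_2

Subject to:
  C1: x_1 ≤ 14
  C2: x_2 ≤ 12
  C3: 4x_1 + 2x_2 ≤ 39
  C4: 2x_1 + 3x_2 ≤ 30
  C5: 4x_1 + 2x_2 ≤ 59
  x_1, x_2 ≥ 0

At x_1 = 0, x_2 = 10, compute slack b - a·x for each constraint:
  C1: 14 − 0 = 14  (slack)
  C2: 12 − 10 = 2  (slack)
  C3: 39 − 20 = 19  (slack)
  C4: 30 − 30 = 0  (binding)
  C5: 59 − 20 = 39  (slack)

Optimal: x_1 = 0, x_2 = 10
Binding: C4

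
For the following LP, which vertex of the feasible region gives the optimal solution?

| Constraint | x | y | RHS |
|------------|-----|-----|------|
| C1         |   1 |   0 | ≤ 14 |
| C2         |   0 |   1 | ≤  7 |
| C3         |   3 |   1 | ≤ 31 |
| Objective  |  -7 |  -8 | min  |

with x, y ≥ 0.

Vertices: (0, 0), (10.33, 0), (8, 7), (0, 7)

Evaluate the objective at each vertex of the feasible region:
  z(0, 0) = 0
  z(10.33, 0) = -72.33
  z(8, 7) = -112  ←
  z(0, 7) = -56
The minimum is at x = 8, y = 7.

(8, 7)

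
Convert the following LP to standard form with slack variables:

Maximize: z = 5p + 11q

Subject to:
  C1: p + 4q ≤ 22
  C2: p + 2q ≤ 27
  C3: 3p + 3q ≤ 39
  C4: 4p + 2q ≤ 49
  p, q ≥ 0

max z = 5p + 11q

s.t.
  p + 4q + s1 = 22
  p + 2q + s2 = 27
  3p + 3q + s3 = 39
  4p + 2q + s4 = 49
  p, q, s1, s2, s3, s4 ≥ 0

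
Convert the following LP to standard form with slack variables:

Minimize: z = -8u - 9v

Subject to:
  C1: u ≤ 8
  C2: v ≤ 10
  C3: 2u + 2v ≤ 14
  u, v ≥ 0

min z = -8u - 9v

s.t.
  u + s1 = 8
  v + s2 = 10
  2u + 2v + s3 = 14
  u, v, s1, s2, s3 ≥ 0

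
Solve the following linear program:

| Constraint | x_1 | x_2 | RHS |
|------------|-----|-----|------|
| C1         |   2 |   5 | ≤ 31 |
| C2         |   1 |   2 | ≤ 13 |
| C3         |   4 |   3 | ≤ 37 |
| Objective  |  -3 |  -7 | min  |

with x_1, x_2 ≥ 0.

Evaluate the objective at each vertex of the feasible region:
  z(0, 0) = 0
  z(9.25, 0) = -27.75
  z(7, 3) = -42
  z(3, 5) = -44  ←
  z(0, 6.2) = -43.4
The minimum is at x_1 = 3, x_2 = 5.

x_1 = 3, x_2 = 5, z = -44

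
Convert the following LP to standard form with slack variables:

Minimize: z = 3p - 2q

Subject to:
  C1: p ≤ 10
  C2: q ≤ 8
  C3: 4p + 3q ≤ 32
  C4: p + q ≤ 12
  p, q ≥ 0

min z = 3p - 2q

s.t.
  p + s1 = 10
  q + s2 = 8
  4p + 3q + s3 = 32
  p + q + s4 = 12
  p, q, s1, s2, s3, s4 ≥ 0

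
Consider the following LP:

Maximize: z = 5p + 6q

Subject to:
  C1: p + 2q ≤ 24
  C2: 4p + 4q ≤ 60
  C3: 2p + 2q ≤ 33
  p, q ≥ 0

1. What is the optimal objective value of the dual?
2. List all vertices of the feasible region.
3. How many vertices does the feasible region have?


1. 84
2. (0, 0), (15, 0), (6, 9), (0, 12)
3. 4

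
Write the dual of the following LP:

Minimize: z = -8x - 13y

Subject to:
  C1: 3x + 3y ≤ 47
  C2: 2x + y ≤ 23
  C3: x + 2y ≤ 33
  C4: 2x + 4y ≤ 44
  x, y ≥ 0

Primal min cᵀx s.t. Ax ≤ b, x ≥ 0  →  Dual max −bᵀy s.t. Aᵀy ≥ −c, y ≥ 0.

Maximize: z = -47y1 - 23y2 - 33y3 - 44y4

Subject to:
  3y1 + 2y2 + y3 + 2y4 ≥ 8
  3y1 + y2 + 2y3 + 4y4 ≥ 13
  y1, y2, y3, y4 ≥ 0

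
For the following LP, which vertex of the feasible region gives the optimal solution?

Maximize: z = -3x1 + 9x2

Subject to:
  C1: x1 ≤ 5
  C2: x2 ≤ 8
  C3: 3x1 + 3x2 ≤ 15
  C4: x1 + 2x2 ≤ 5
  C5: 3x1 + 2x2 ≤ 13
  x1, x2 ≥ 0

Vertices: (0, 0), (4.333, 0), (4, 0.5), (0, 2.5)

Evaluate the objective at each vertex of the feasible region:
  z(0, 0) = 0
  z(4.333, 0) = -13
  z(4, 0.5) = -7.5
  z(0, 2.5) = 22.5  ←
The maximum is at x1 = 0, x2 = 2.5.

(0, 2.5)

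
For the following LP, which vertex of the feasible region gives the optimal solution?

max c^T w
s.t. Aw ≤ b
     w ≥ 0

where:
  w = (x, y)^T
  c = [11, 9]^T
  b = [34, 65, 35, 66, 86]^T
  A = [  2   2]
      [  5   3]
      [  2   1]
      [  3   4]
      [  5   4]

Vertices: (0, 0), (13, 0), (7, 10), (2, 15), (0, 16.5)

Evaluate the objective at each vertex of the feasible region:
  z(0, 0) = 0
  z(13, 0) = 143
  z(7, 10) = 167  ←
  z(2, 15) = 157
  z(0, 16.5) = 148.5
The maximum is at x = 7, y = 10.

(7, 10)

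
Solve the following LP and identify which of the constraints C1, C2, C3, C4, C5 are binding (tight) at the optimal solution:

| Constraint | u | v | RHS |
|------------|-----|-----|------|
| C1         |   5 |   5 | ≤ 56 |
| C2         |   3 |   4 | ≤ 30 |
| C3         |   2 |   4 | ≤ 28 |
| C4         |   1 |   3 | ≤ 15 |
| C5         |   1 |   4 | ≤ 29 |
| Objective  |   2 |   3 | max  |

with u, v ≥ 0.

At u = 6, v = 3, compute slack b - a·x for each constraint:
  C1: 56 − 45 = 11  (slack)
  C2: 30 − 30 = 0  (binding)
  C3: 28 − 24 = 4  (slack)
  C4: 15 − 15 = 0  (binding)
  C5: 29 − 18 = 11  (slack)

Optimal: u = 6, v = 3
Binding: C2, C4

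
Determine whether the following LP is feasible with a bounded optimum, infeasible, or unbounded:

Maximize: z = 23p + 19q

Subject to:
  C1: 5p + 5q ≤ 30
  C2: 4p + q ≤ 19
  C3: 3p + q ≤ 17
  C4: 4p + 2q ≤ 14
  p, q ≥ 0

Feasible with a bounded optimal solution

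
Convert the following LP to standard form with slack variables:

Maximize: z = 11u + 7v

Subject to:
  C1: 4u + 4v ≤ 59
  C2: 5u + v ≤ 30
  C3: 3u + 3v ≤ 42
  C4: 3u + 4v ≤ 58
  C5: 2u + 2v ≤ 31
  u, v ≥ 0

max z = 11u + 7v

s.t.
  4u + 4v + s1 = 59
  5u + v + s2 = 30
  3u + 3v + s3 = 42
  3u + 4v + s4 = 58
  2u + 2v + s5 = 31
  u, v, s1, s2, s3, s4, s5 ≥ 0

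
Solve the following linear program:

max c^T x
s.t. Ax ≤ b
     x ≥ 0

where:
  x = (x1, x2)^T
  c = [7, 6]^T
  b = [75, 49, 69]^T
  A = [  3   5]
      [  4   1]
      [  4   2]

Evaluate the objective at each vertex of the feasible region:
  z(0, 0) = 0
  z(12.25, 0) = 85.75
  z(10, 9) = 124  ←
  z(0, 15) = 90
The maximum is at x1 = 10, x2 = 9.

x1 = 10, x2 = 9, z = 124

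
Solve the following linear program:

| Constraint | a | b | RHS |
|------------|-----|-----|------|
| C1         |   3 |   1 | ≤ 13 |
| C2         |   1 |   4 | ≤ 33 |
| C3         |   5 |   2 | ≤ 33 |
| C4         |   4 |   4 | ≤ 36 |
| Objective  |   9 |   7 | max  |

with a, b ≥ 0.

Evaluate the objective at each vertex of the feasible region:
  z(0, 0) = 0
  z(4.333, 0) = 39
  z(2, 7) = 67  ←
  z(1, 8) = 65
  z(0, 8.25) = 57.75
The maximum is at a = 2, b = 7.

a = 2, b = 7, z = 67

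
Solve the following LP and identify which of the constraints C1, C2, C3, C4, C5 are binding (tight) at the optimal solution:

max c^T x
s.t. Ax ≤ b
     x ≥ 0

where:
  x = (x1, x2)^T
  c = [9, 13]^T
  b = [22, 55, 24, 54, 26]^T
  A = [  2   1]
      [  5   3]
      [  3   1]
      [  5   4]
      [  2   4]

At x1 = 7, x2 = 3, compute slack b - a·x for each constraint:
  C1: 22 − 17 = 5  (slack)
  C2: 55 − 44 = 11  (slack)
  C3: 24 − 24 = 0  (binding)
  C4: 54 − 47 = 7  (slack)
  C5: 26 − 26 = 0  (binding)

Optimal: x1 = 7, x2 = 3
Binding: C3, C5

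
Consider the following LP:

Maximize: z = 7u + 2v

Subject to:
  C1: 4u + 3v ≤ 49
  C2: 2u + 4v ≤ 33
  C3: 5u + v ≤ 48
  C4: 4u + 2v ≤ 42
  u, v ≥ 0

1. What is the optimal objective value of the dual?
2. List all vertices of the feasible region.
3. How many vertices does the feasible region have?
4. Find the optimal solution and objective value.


1. 69
2. (0, 0), (9.6, 0), (9, 3), (8.5, 4), (0, 8.25)
3. 5
4. u = 9, v = 3, z = 69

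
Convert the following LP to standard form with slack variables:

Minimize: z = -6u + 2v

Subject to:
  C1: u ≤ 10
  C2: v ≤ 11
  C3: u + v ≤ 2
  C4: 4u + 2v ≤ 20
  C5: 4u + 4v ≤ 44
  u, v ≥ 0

min z = -6u + 2v

s.t.
  u + s1 = 10
  v + s2 = 11
  u + v + s3 = 2
  4u + 2v + s4 = 20
  4u + 4v + s5 = 44
  u, v, s1, s2, s3, s4, s5 ≥ 0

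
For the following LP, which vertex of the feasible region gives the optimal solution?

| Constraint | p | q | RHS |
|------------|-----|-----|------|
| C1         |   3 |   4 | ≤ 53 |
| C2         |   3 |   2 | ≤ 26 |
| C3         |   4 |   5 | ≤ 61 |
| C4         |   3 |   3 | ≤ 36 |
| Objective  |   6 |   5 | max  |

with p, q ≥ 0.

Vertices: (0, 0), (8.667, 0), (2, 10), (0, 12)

Evaluate the objective at each vertex of the feasible region:
  z(0, 0) = 0
  z(8.667, 0) = 52
  z(2, 10) = 62  ←
  z(0, 12) = 60
The maximum is at p = 2, q = 10.

(2, 10)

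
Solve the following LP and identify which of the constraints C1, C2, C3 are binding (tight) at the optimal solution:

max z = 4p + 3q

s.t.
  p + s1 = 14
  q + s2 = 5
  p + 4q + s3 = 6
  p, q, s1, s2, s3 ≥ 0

At p = 6, q = 0, compute slack b - a·x for each constraint:
  C1: 14 − 6 = 8  (slack)
  C2: 5 − 0 = 5  (slack)
  C3: 6 − 6 = 0  (binding)

Optimal: p = 6, q = 0
Binding: C3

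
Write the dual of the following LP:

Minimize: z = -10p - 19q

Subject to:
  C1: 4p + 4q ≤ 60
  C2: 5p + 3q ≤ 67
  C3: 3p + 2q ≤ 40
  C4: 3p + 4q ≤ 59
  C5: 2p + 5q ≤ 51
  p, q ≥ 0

Primal min cᵀx s.t. Ax ≤ b, x ≥ 0  →  Dual max −bᵀy s.t. Aᵀy ≥ −c, y ≥ 0.

Maximize: z = -60y1 - 67y2 - 40y3 - 59y4 - 51y5

Subject to:
  4y1 + 5y2 + 3y3 + 3y4 + 2y5 ≥ 10
  4y1 + 3y2 + 2y3 + 4y4 + 5y5 ≥ 19
  y1, y2, y3, y4, y5 ≥ 0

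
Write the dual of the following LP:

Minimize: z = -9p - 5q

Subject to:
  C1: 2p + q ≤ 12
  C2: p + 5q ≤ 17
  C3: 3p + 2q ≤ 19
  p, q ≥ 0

Primal min cᵀx s.t. Ax ≤ b, x ≥ 0  →  Dual max −bᵀy s.t. Aᵀy ≥ −c, y ≥ 0.

Maximize: z = -12y1 - 17y2 - 19y3

Subject to:
  2y1 + y2 + 3y3 ≥ 9
  y1 + 5y2 + 2y3 ≥ 5
  y1, y2, y3 ≥ 0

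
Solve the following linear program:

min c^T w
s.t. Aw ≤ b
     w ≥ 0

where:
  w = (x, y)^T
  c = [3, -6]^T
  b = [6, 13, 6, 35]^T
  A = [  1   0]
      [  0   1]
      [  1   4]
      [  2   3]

Evaluate the objective at each vertex of the feasible region:
  z(0, 0) = 0
  z(6, 0) = 18
  z(0, 1.5) = -9  ←
The minimum is at x = 0, y = 1.5.

x = 0, y = 1.5, z = -9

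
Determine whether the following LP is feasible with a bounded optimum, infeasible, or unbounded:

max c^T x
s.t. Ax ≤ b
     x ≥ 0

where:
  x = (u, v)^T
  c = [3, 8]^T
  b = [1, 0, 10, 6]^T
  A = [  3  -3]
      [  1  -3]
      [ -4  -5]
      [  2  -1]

Unbounded (objective can increase without bound)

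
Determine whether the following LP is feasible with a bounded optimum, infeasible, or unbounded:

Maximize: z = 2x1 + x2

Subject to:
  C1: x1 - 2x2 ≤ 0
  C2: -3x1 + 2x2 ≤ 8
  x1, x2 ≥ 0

Unbounded (objective can increase without bound)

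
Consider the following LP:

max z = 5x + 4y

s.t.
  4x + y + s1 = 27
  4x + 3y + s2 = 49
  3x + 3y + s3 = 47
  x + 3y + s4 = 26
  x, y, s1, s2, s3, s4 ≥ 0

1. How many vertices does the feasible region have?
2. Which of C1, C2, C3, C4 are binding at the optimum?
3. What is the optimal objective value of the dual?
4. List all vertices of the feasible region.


1. 4
2. C1, C4
3. 53
4. (0, 0), (6.75, 0), (5, 7), (0, 8.667)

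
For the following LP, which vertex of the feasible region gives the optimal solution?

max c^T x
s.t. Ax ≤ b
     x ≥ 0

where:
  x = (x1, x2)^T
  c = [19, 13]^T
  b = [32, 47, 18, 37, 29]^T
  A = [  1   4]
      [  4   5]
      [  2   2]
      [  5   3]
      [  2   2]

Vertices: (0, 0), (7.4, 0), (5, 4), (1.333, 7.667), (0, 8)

Evaluate the objective at each vertex of the feasible region:
  z(0, 0) = 0
  z(7.4, 0) = 140.6
  z(5, 4) = 147  ←
  z(1.333, 7.667) = 125
  z(0, 8) = 104
The maximum is at x1 = 5, x2 = 4.

(5, 4)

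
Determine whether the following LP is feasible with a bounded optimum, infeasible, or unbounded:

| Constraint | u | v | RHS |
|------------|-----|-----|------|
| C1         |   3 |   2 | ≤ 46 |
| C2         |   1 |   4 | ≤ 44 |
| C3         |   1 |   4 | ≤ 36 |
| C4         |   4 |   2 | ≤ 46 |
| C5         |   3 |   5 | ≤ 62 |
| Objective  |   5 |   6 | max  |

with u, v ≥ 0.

Feasible with a bounded optimal solution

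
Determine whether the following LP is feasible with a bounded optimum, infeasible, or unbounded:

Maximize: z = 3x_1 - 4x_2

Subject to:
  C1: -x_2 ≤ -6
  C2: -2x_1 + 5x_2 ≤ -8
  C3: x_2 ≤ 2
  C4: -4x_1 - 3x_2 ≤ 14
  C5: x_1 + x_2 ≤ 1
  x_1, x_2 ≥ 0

Infeasible (no feasible solution exists)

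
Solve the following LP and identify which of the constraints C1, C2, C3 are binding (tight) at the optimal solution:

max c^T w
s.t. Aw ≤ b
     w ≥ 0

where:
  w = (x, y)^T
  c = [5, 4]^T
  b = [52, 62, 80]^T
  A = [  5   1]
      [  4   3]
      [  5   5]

At x = 9, y = 7, compute slack b - a·x for each constraint:
  C1: 52 − 52 = 0  (binding)
  C2: 62 − 57 = 5  (slack)
  C3: 80 − 80 = 0  (binding)

Optimal: x = 9, y = 7
Binding: C1, C3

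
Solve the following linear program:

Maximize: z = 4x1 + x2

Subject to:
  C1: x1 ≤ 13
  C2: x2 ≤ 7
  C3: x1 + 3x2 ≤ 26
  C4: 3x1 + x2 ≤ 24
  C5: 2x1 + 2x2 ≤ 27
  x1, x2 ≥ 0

Evaluate the objective at each vertex of the feasible region:
  z(0, 0) = 0
  z(8, 0) = 32  ←
  z(5.75, 6.75) = 29.75
  z(5, 7) = 27
  z(0, 7) = 7
The maximum is at x1 = 8, x2 = 0.

x1 = 8, x2 = 0, z = 32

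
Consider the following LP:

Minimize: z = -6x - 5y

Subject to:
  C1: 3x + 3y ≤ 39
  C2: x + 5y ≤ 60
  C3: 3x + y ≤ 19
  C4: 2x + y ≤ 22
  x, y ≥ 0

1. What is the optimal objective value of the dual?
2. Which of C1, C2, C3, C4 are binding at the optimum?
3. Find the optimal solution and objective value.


1. -68
2. C1, C3
3. x = 3, y = 10, z = -68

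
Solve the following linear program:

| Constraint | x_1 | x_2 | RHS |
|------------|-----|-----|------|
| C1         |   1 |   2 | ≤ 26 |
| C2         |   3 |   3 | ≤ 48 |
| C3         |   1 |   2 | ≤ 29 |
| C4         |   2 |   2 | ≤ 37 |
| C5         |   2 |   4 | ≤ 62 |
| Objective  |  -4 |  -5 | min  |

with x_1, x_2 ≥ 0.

Evaluate the objective at each vertex of the feasible region:
  z(0, 0) = 0
  z(16, 0) = -64
  z(6, 10) = -74  ←
  z(0, 13) = -65
The minimum is at x_1 = 6, x_2 = 10.

x_1 = 6, x_2 = 10, z = -74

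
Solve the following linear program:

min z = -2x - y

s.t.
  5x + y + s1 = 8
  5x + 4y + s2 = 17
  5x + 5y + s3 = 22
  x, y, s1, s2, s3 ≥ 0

Evaluate the objective at each vertex of the feasible region:
  z(0, 0) = 0
  z(1.6, 0) = -3.2
  z(1, 3) = -5  ←
  z(0, 4.25) = -4.25
The minimum is at x = 1, y = 3.

x = 1, y = 3, z = -5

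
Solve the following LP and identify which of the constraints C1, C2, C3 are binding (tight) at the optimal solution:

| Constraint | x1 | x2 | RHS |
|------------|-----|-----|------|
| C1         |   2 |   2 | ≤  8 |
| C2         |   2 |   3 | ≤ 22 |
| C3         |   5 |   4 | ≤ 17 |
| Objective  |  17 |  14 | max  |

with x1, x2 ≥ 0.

At x1 = 1, x2 = 3, compute slack b - a·x for each constraint:
  C1: 8 − 8 = 0  (binding)
  C2: 22 − 11 = 11  (slack)
  C3: 17 − 17 = 0  (binding)

Optimal: x1 = 1, x2 = 3
Binding: C1, C3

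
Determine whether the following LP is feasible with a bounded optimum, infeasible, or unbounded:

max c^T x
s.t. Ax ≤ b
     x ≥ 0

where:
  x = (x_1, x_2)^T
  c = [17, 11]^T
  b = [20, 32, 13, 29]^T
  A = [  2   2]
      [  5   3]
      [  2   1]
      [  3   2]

Feasible with a bounded optimal solution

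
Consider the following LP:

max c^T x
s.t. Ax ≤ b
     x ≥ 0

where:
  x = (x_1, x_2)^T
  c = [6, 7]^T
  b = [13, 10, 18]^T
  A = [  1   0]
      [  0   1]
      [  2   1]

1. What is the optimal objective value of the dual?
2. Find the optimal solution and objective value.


1. 94
2. x_1 = 4, x_2 = 10, z = 94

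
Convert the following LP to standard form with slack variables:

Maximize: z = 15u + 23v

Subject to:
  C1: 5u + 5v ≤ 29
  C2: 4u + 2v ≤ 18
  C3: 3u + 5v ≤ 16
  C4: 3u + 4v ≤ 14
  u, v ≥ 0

max z = 15u + 23v

s.t.
  5u + 5v + s1 = 29
  4u + 2v + s2 = 18
  3u + 5v + s3 = 16
  3u + 4v + s4 = 14
  u, v, s1, s2, s3, s4 ≥ 0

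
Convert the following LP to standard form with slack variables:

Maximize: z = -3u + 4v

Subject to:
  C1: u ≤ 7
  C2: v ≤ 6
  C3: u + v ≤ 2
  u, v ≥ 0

max z = -3u + 4v

s.t.
  u + s1 = 7
  v + s2 = 6
  u + v + s3 = 2
  u, v, s1, s2, s3 ≥ 0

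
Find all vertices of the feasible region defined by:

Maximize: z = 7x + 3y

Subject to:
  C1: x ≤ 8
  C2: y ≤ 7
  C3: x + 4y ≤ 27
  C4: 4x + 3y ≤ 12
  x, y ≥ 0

(0, 0), (3, 0), (0, 4)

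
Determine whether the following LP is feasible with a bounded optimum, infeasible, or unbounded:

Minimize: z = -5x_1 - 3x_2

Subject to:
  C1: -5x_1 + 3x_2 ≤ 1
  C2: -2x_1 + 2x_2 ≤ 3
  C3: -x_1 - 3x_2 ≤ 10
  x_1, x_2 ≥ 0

Unbounded (objective can decrease without bound)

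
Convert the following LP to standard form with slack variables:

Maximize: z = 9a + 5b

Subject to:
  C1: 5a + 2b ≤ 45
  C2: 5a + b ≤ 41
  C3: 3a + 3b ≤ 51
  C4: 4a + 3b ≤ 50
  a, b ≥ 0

max z = 9a + 5b

s.t.
  5a + 2b + s1 = 45
  5a + b + s2 = 41
  3a + 3b + s3 = 51
  4a + 3b + s4 = 50
  a, b, s1, s2, s3, s4 ≥ 0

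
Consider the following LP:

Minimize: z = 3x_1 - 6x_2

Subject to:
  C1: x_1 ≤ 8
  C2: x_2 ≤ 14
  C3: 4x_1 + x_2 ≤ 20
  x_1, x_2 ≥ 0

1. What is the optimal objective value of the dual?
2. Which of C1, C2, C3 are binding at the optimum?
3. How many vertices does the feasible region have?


1. -84
2. C2
3. 4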